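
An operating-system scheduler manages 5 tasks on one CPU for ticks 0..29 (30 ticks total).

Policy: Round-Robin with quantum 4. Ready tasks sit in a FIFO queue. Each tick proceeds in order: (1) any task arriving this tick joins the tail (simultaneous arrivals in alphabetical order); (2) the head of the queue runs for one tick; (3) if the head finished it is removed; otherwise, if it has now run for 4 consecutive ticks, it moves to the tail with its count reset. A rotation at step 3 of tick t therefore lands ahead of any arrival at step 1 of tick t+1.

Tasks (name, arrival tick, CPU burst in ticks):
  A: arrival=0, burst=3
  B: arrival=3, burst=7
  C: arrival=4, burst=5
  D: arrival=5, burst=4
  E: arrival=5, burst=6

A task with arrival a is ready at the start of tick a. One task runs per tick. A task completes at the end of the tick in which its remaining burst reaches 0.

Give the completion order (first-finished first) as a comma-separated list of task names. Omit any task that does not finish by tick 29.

t=0: queue=[A] q_used=0 → run A
t=1: queue=[A] q_used=1 → run A
t=2: queue=[A] q_used=2 → run A
t=3: queue=[B] q_used=0 → run B
t=4: queue=[B,C] q_used=1 → run B
t=5: queue=[B,C,D,E] q_used=2 → run B
t=6: queue=[B,C,D,E] q_used=3 → run B
t=7: queue=[C,D,E,B] q_used=0 → run C
t=8: queue=[C,D,E,B] q_used=1 → run C
t=9: queue=[C,D,E,B] q_used=2 → run C
t=10: queue=[C,D,E,B] q_used=3 → run C
t=11: queue=[D,E,B,C] q_used=0 → run D
t=12: queue=[D,E,B,C] q_used=1 → run D
t=13: queue=[D,E,B,C] q_used=2 → run D
t=14: queue=[D,E,B,C] q_used=3 → run D
t=15: queue=[E,B,C] q_used=0 → run E
t=16: queue=[E,B,C] q_used=1 → run E
t=17: queue=[E,B,C] q_used=2 → run E
t=18: queue=[E,B,C] q_used=3 → run E
t=19: queue=[B,C,E] q_used=0 → run B
t=20: queue=[B,C,E] q_used=1 → run B
t=21: queue=[B,C,E] q_used=2 → run B
t=22: queue=[C,E] q_used=0 → run C
t=23: queue=[E] q_used=0 → run E
t=24: queue=[E] q_used=1 → run E
t=25: (idle)
t=26: (idle)
t=27: (idle)
t=28: (idle)
t=29: (idle)

completion order = A, D, B, C, E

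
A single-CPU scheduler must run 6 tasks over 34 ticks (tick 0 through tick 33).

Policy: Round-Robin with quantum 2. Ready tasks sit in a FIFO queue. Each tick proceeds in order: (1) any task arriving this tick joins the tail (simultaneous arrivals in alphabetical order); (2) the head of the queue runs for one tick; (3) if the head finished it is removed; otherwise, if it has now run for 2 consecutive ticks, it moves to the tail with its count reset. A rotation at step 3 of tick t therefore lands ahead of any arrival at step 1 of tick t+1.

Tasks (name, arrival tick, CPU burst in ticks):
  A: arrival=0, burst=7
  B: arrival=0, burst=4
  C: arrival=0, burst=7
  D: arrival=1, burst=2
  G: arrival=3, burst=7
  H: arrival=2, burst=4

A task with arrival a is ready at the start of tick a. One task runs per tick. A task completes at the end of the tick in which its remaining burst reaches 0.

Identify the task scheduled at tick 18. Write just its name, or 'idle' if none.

running at tick 18 = A

t=0: queue=[A,B,C] q_used=0 → run A
t=1: queue=[A,B,C,D] q_used=1 → run A
t=2: queue=[B,C,D,A,H] q_used=0 → run B
t=3: queue=[B,C,D,A,H,G] q_used=1 → run B
t=4: queue=[C,D,A,H,G,B] q_used=0 → run C
t=5: queue=[C,D,A,H,G,B] q_used=1 → run C
t=6: queue=[D,A,H,G,B,C] q_used=0 → run D
t=7: queue=[D,A,H,G,B,C] q_used=1 → run D
t=8: queue=[A,H,G,B,C] q_used=0 → run A
t=9: queue=[A,H,G,B,C] q_used=1 → run A
t=10: queue=[H,G,B,C,A] q_used=0 → run H
t=11: queue=[H,G,B,C,A] q_used=1 → run H
t=12: queue=[G,B,C,A,H] q_used=0 → run G
t=13: queue=[G,B,C,A,H] q_used=1 → run G
t=14: queue=[B,C,A,H,G] q_used=0 → run B
t=15: queue=[B,C,A,H,G] q_used=1 → run B
t=16: queue=[C,A,H,G] q_used=0 → run C
t=17: queue=[C,A,H,G] q_used=1 → run C
t=18: queue=[A,H,G,C] q_used=0 → run A
t=19: queue=[A,H,G,C] q_used=1 → run A
t=20: queue=[H,G,C,A] q_used=0 → run H
t=21: queue=[H,G,C,A] q_used=1 → run H
t=22: queue=[G,C,A] q_used=0 → run G
t=23: queue=[G,C,A] q_used=1 → run G
t=24: queue=[C,A,G] q_used=0 → run C
t=25: queue=[C,A,G] q_used=1 → run C
t=26: queue=[A,G,C] q_used=0 → run A
t=27: queue=[G,C] q_used=0 → run G
t=28: queue=[G,C] q_used=1 → run G
t=29: queue=[C,G] q_used=0 → run C
t=30: queue=[G] q_used=0 → run G
t=31: (idle)
t=32: (idle)
t=33: (idle)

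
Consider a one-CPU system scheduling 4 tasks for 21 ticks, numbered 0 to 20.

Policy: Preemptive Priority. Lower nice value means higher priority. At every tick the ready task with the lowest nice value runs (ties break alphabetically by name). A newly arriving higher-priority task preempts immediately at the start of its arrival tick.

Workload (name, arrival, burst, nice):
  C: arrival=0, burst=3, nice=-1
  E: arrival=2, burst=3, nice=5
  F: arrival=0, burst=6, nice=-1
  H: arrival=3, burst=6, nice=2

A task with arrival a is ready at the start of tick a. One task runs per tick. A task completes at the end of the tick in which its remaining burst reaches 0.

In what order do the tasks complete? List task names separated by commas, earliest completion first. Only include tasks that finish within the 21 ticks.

t=0: ready={C,F} → run C
t=1: ready={C,F} → run C
t=2: ready={C,E,F} → run C
t=3: ready={E,F,H} → run F
t=4: ready={E,F,H} → run F
t=5: ready={E,F,H} → run F
t=6: ready={E,F,H} → run F
t=7: ready={E,F,H} → run F
t=8: ready={E,F,H} → run F
t=9: ready={E,H} → run H
t=10: ready={E,H} → run H
t=11: ready={E,H} → run H
t=12: ready={E,H} → run H
t=13: ready={E,H} → run H
t=14: ready={E,H} → run H
t=15: ready={E} → run E
t=16: ready={E} → run E
t=17: ready={E} → run E
t=18: (idle)
t=19: (idle)
t=20: (idle)

completion order = C, F, H, E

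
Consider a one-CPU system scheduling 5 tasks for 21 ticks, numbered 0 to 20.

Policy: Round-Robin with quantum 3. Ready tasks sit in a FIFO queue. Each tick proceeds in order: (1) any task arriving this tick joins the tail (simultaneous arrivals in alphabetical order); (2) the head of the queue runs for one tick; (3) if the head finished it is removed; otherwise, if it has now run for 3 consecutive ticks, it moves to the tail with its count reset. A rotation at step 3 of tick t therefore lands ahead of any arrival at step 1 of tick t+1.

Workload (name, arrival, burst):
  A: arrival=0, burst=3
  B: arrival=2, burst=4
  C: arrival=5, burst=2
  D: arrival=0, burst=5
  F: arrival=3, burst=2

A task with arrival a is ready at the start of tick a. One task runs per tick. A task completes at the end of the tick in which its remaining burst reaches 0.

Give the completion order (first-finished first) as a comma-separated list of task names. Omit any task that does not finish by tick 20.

completion order = A, F, C, D, B

t=0: queue=[A,D] q_used=0 → run A
t=1: queue=[A,D] q_used=1 → run A
t=2: queue=[A,D,B] q_used=2 → run A
t=3: queue=[D,B,F] q_used=0 → run D
t=4: queue=[D,B,F] q_used=1 → run D
t=5: queue=[D,B,F,C] q_used=2 → run D
t=6: queue=[B,F,C,D] q_used=0 → run B
t=7: queue=[B,F,C,D] q_used=1 → run B
t=8: queue=[B,F,C,D] q_used=2 → run B
t=9: queue=[F,C,D,B] q_used=0 → run F
t=10: queue=[F,C,D,B] q_used=1 → run F
t=11: queue=[C,D,B] q_used=0 → run C
t=12: queue=[C,D,B] q_used=1 → run C
t=13: queue=[D,B] q_used=0 → run D
t=14: queue=[D,B] q_used=1 → run D
t=15: queue=[B] q_used=0 → run B
t=16: (idle)
t=17: (idle)
t=18: (idle)
t=19: (idle)
t=20: (idle)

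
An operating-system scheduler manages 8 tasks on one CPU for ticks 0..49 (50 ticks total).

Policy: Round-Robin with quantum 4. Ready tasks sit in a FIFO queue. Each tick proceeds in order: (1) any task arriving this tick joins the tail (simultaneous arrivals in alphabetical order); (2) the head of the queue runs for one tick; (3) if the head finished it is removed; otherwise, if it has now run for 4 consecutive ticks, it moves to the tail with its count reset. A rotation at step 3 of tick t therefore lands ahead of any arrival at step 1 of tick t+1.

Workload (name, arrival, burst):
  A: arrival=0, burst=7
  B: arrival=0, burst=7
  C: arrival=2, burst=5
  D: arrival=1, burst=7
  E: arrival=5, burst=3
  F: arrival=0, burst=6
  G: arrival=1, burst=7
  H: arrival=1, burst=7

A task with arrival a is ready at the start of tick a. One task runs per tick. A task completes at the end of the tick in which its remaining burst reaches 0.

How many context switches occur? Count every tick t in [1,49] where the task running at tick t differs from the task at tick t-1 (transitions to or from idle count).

t=0: queue=[A,B,F] q_used=0 → run A
t=1: queue=[A,B,F,D,G,H] q_used=1 → run A
t=2: queue=[A,B,F,D,G,H,C] q_used=2 → run A
t=3: queue=[A,B,F,D,G,H,C] q_used=3 → run A
t=4: queue=[B,F,D,G,H,C,A] q_used=0 → run B
t=5: queue=[B,F,D,G,H,C,A,E] q_used=1 → run B
t=6: queue=[B,F,D,G,H,C,A,E] q_used=2 → run B
t=7: queue=[B,F,D,G,H,C,A,E] q_used=3 → run B
t=8: queue=[F,D,G,H,C,A,E,B] q_used=0 → run F
t=9: queue=[F,D,G,H,C,A,E,B] q_used=1 → run F
t=10: queue=[F,D,G,H,C,A,E,B] q_used=2 → run F
t=11: queue=[F,D,G,H,C,A,E,B] q_used=3 → run F
t=12: queue=[D,G,H,C,A,E,B,F] q_used=0 → run D
t=13: queue=[D,G,H,C,A,E,B,F] q_used=1 → run D
t=14: queue=[D,G,H,C,A,E,B,F] q_used=2 → run D
t=15: queue=[D,G,H,C,A,E,B,F] q_used=3 → run D
t=16: queue=[G,H,C,A,E,B,F,D] q_used=0 → run G
t=17: queue=[G,H,C,A,E,B,F,D] q_used=1 → run G
t=18: queue=[G,H,C,A,E,B,F,D] q_used=2 → run G
t=19: queue=[G,H,C,A,E,B,F,D] q_used=3 → run G
t=20: queue=[H,C,A,E,B,F,D,G] q_used=0 → run H
t=21: queue=[H,C,A,E,B,F,D,G] q_used=1 → run H
t=22: queue=[H,C,A,E,B,F,D,G] q_used=2 → run H
t=23: queue=[H,C,A,E,B,F,D,G] q_used=3 → run H
t=24: queue=[C,A,E,B,F,D,G,H] q_used=0 → run C
t=25: queue=[C,A,E,B,F,D,G,H] q_used=1 → run C
t=26: queue=[C,A,E,B,F,D,G,H] q_used=2 → run C
t=27: queue=[C,A,E,B,F,D,G,H] q_used=3 → run C
t=28: queue=[A,E,B,F,D,G,H,C] q_used=0 → run A
t=29: queue=[A,E,B,F,D,G,H,C] q_used=1 → run A
t=30: queue=[A,E,B,F,D,G,H,C] q_used=2 → run A
t=31: queue=[E,B,F,D,G,H,C] q_used=0 → run E
t=32: queue=[E,B,F,D,G,H,C] q_used=1 → run E
t=33: queue=[E,B,F,D,G,H,C] q_used=2 → run E
t=34: queue=[B,F,D,G,H,C] q_used=0 → run B
t=35: queue=[B,F,D,G,H,C] q_used=1 → run B
t=36: queue=[B,F,D,G,H,C] q_used=2 → run B
t=37: queue=[F,D,G,H,C] q_used=0 → run F
t=38: queue=[F,D,G,H,C] q_used=1 → run F
t=39: queue=[D,G,H,C] q_used=0 → run D
t=40: queue=[D,G,H,C] q_used=1 → run D
t=41: queue=[D,G,H,C] q_used=2 → run D
t=42: queue=[G,H,C] q_used=0 → run G
t=43: queue=[G,H,C] q_used=1 → run G
t=44: queue=[G,H,C] q_used=2 → run G
t=45: queue=[H,C] q_used=0 → run H
t=46: queue=[H,C] q_used=1 → run H
t=47: queue=[H,C] q_used=2 → run H
t=48: queue=[C] q_used=0 → run C
t=49: (idle)

context switches = 15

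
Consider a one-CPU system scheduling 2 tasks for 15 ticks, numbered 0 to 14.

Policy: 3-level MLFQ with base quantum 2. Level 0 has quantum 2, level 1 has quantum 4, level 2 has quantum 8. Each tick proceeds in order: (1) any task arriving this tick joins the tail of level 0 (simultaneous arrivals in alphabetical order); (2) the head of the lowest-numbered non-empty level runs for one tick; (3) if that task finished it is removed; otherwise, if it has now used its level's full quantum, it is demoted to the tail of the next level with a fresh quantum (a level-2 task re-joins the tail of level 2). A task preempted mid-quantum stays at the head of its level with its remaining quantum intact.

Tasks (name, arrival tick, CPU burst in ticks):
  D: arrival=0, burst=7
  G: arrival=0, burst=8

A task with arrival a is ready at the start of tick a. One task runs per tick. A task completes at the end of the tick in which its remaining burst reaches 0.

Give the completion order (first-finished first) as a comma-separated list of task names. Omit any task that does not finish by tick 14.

completion order = D, G

t=0: L0/L1/L2 = DG/-/- → run D
t=1: L0/L1/L2 = DG/-/- → run D
t=2: L0/L1/L2 = G/D/- → run G
t=3: L0/L1/L2 = G/D/- → run G
t=4: L0/L1/L2 = -/DG/- → run D
t=5: L0/L1/L2 = -/DG/- → run D
t=6: L0/L1/L2 = -/DG/- → run D
t=7: L0/L1/L2 = -/DG/- → run D
t=8: L0/L1/L2 = -/G/D → run G
t=9: L0/L1/L2 = -/G/D → run G
t=10: L0/L1/L2 = -/G/D → run G
t=11: L0/L1/L2 = -/G/D → run G
t=12: L0/L1/L2 = -/-/DG → run D
t=13: L0/L1/L2 = -/-/G → run G
t=14: L0/L1/L2 = -/-/G → run G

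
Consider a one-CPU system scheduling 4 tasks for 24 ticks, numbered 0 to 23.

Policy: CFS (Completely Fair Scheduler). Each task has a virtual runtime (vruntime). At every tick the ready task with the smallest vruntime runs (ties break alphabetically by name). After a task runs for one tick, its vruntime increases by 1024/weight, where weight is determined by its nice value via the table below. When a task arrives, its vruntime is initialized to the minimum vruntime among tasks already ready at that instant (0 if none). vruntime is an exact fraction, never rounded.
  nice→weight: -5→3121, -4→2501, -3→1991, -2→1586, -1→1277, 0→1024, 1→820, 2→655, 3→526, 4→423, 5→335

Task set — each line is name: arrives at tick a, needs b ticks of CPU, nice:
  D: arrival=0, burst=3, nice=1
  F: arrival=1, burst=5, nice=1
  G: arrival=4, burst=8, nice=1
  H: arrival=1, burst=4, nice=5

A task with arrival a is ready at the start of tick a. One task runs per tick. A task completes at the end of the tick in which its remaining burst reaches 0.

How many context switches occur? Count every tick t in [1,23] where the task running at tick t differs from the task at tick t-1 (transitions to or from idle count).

context switches = 17

t=0: vr[D=0] → run D
t=1: vr[D=256/205 F=256/205 H=256/205] → run D
t=2: vr[D=512/205 F=256/205 H=256/205] → run F
t=3: vr[D=512/205 F=512/205 H=256/205] → run H
t=4: vr[D=512/205 F=512/205 G=512/205 H=59136/13735] → run D
t=5: vr[F=512/205 G=512/205 H=59136/13735] → run F
t=6: vr[F=768/205 G=512/205 H=59136/13735] → run G
t=7: vr[F=768/205 G=768/205 H=59136/13735] → run F
t=8: vr[F=1024/205 G=768/205 H=59136/13735] → run G
t=9: vr[F=1024/205 G=1024/205 H=59136/13735] → run H
t=10: vr[F=1024/205 G=1024/205 H=20224/2747] → run F
t=11: vr[F=256/41 G=1024/205 H=20224/2747] → run G
t=12: vr[F=256/41 G=256/41 H=20224/2747] → run F
t=13: vr[G=256/41 H=20224/2747] → run G
t=14: vr[G=1536/205 H=20224/2747] → run H
t=15: vr[G=1536/205 H=143104/13735] → run G
t=16: vr[G=1792/205 H=143104/13735] → run G
t=17: vr[G=2048/205 H=143104/13735] → run G
t=18: vr[G=2304/205 H=143104/13735] → run H
t=19: vr[G=2304/205] → run G
t=20: (idle)
t=21: (idle)
t=22: (idle)
t=23: (idle)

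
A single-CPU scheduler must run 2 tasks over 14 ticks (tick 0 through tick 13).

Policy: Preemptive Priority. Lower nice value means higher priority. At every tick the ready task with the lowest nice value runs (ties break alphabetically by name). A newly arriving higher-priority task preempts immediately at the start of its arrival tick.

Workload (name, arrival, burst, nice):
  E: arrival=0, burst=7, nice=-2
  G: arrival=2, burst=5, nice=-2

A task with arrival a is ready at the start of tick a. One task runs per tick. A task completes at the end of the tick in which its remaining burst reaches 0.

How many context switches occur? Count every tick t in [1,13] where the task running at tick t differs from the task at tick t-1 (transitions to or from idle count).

context switches = 2

t=0: ready={E} → run E
t=1: ready={E} → run E
t=2: ready={E,G} → run E
t=3: ready={E,G} → run E
t=4: ready={E,G} → run E
t=5: ready={E,G} → run E
t=6: ready={E,G} → run E
t=7: ready={G} → run G
t=8: ready={G} → run G
t=9: ready={G} → run G
t=10: ready={G} → run G
t=11: ready={G} → run G
t=12: (idle)
t=13: (idle)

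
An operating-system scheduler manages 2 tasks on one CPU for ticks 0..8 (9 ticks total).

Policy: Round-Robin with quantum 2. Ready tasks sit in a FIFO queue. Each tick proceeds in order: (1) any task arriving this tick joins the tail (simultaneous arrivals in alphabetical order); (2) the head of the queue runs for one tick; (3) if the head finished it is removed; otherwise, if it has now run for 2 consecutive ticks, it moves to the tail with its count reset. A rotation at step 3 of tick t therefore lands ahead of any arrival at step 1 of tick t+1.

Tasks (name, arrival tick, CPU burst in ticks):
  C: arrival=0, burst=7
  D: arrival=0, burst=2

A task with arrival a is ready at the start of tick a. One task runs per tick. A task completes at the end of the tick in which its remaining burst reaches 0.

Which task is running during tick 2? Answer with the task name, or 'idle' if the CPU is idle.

running at tick 2 = D

t=0: queue=[C,D] q_used=0 → run C
t=1: queue=[C,D] q_used=1 → run C
t=2: queue=[D,C] q_used=0 → run D
t=3: queue=[D,C] q_used=1 → run D
t=4: queue=[C] q_used=0 → run C
t=5: queue=[C] q_used=1 → run C
t=6: queue=[C] q_used=0 → run C
t=7: queue=[C] q_used=1 → run C
t=8: queue=[C] q_used=0 → run C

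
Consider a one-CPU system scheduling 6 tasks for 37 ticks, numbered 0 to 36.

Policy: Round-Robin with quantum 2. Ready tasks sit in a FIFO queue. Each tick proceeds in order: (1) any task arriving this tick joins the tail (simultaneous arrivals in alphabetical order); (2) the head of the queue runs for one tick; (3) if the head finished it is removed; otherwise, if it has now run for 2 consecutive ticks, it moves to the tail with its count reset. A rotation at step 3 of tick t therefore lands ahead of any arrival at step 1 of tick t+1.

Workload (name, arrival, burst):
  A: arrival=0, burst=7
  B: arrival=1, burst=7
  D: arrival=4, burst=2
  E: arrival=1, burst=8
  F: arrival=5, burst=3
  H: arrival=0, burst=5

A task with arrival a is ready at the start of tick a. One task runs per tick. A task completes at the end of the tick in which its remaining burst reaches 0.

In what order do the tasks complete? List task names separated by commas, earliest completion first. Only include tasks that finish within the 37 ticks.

completion order = D, H, F, A, B, E

t=0: queue=[A,H] q_used=0 → run A
t=1: queue=[A,H,B,E] q_used=1 → run A
t=2: queue=[H,B,E,A] q_used=0 → run H
t=3: queue=[H,B,E,A] q_used=1 → run H
t=4: queue=[B,E,A,H,D] q_used=0 → run B
t=5: queue=[B,E,A,H,D,F] q_used=1 → run B
t=6: queue=[E,A,H,D,F,B] q_used=0 → run E
t=7: queue=[E,A,H,D,F,B] q_used=1 → run E
t=8: queue=[A,H,D,F,B,E] q_used=0 → run A
t=9: queue=[A,H,D,F,B,E] q_used=1 → run A
t=10: queue=[H,D,F,B,E,A] q_used=0 → run H
t=11: queue=[H,D,F,B,E,A] q_used=1 → run H
t=12: queue=[D,F,B,E,A,H] q_used=0 → run D
t=13: queue=[D,F,B,E,A,H] q_used=1 → run D
t=14: queue=[F,B,E,A,H] q_used=0 → run F
t=15: queue=[F,B,E,A,H] q_used=1 → run F
t=16: queue=[B,E,A,H,F] q_used=0 → run B
t=17: queue=[B,E,A,H,F] q_used=1 → run B
t=18: queue=[E,A,H,F,B] q_used=0 → run E
t=19: queue=[E,A,H,F,B] q_used=1 → run E
t=20: queue=[A,H,F,B,E] q_used=0 → run A
t=21: queue=[A,H,F,B,E] q_used=1 → run A
t=22: queue=[H,F,B,E,A] q_used=0 → run H
t=23: queue=[F,B,E,A] q_used=0 → run F
t=24: queue=[B,E,A] q_used=0 → run B
t=25: queue=[B,E,A] q_used=1 → run B
t=26: queue=[E,A,B] q_used=0 → run E
t=27: queue=[E,A,B] q_used=1 → run E
t=28: queue=[A,B,E] q_used=0 → run A
t=29: queue=[B,E] q_used=0 → run B
t=30: queue=[E] q_used=0 → run E
t=31: queue=[E] q_used=1 → run E
t=32: (idle)
t=33: (idle)
t=34: (idle)
t=35: (idle)
t=36: (idle)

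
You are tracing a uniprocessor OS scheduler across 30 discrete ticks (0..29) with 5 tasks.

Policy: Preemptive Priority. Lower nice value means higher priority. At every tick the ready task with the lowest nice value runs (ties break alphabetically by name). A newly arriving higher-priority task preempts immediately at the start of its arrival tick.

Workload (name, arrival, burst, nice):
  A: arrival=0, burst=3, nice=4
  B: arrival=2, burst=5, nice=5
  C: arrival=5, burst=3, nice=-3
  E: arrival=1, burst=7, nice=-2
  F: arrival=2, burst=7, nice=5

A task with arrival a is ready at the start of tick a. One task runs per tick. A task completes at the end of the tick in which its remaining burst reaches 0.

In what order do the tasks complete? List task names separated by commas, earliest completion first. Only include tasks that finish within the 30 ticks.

t=0: ready={A} → run A
t=1: ready={A,E} → run E
t=2: ready={A,B,E,F} → run E
t=3: ready={A,B,E,F} → run E
t=4: ready={A,B,E,F} → run E
t=5: ready={A,B,C,E,F} → run C
t=6: ready={A,B,C,E,F} → run C
t=7: ready={A,B,C,E,F} → run C
t=8: ready={A,B,E,F} → run E
t=9: ready={A,B,E,F} → run E
t=10: ready={A,B,E,F} → run E
t=11: ready={A,B,F} → run A
t=12: ready={A,B,F} → run A
t=13: ready={B,F} → run B
t=14: ready={B,F} → run B
t=15: ready={B,F} → run B
t=16: ready={B,F} → run B
t=17: ready={B,F} → run B
t=18: ready={F} → run F
t=19: ready={F} → run F
t=20: ready={F} → run F
t=21: ready={F} → run F
t=22: ready={F} → run F
t=23: ready={F} → run F
t=24: ready={F} → run F
t=25: (idle)
t=26: (idle)
t=27: (idle)
t=28: (idle)
t=29: (idle)

completion order = C, E, A, B, F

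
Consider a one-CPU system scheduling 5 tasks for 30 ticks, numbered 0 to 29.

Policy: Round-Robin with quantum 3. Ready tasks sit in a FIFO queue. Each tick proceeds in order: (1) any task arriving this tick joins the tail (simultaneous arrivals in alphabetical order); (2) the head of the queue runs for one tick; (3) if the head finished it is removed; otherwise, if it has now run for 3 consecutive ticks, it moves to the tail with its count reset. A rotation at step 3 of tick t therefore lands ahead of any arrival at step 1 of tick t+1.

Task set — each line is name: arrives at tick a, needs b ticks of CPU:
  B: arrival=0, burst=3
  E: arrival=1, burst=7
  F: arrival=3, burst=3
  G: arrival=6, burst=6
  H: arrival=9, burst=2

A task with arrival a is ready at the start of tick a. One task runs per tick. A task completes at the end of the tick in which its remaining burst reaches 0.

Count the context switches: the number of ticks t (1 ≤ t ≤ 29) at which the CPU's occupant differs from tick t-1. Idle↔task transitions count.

context switches = 8

t=0: queue=[B] q_used=0 → run B
t=1: queue=[B,E] q_used=1 → run B
t=2: queue=[B,E] q_used=2 → run B
t=3: queue=[E,F] q_used=0 → run E
t=4: queue=[E,F] q_used=1 → run E
t=5: queue=[E,F] q_used=2 → run E
t=6: queue=[F,E,G] q_used=0 → run F
t=7: queue=[F,E,G] q_used=1 → run F
t=8: queue=[F,E,G] q_used=2 → run F
t=9: queue=[E,G,H] q_used=0 → run E
t=10: queue=[E,G,H] q_used=1 → run E
t=11: queue=[E,G,H] q_used=2 → run E
t=12: queue=[G,H,E] q_used=0 → run G
t=13: queue=[G,H,E] q_used=1 → run G
t=14: queue=[G,H,E] q_used=2 → run G
t=15: queue=[H,E,G] q_used=0 → run H
t=16: queue=[H,E,G] q_used=1 → run H
t=17: queue=[E,G] q_used=0 → run E
t=18: queue=[G] q_used=0 → run G
t=19: queue=[G] q_used=1 → run G
t=20: queue=[G] q_used=2 → run G
t=21: (idle)
t=22: (idle)
t=23: (idle)
t=24: (idle)
t=25: (idle)
t=26: (idle)
t=27: (idle)
t=28: (idle)
t=29: (idle)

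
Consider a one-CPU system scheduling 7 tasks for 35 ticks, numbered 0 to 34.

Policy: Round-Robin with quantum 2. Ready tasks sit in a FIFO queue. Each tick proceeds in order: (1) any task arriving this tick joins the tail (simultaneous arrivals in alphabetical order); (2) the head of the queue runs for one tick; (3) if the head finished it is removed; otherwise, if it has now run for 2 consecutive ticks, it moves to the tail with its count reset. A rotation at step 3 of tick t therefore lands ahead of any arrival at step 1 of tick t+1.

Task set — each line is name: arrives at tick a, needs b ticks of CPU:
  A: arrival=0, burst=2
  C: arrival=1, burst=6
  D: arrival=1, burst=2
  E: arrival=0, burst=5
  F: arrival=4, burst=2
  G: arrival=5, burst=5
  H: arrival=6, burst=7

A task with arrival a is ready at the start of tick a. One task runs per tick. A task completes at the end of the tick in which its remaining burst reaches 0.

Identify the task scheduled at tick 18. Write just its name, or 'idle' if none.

t=0: queue=[A,E] q_used=0 → run A
t=1: queue=[A,E,C,D] q_used=1 → run A
t=2: queue=[E,C,D] q_used=0 → run E
t=3: queue=[E,C,D] q_used=1 → run E
t=4: queue=[C,D,E,F] q_used=0 → run C
t=5: queue=[C,D,E,F,G] q_used=1 → run C
t=6: queue=[D,E,F,G,C,H] q_used=0 → run D
t=7: queue=[D,E,F,G,C,H] q_used=1 → run D
t=8: queue=[E,F,G,C,H] q_used=0 → run E
t=9: queue=[E,F,G,C,H] q_used=1 → run E
t=10: queue=[F,G,C,H,E] q_used=0 → run F
t=11: queue=[F,G,C,H,E] q_used=1 → run F
t=12: queue=[G,C,H,E] q_used=0 → run G
t=13: queue=[G,C,H,E] q_used=1 → run G
t=14: queue=[C,H,E,G] q_used=0 → run C
t=15: queue=[C,H,E,G] q_used=1 → run C
t=16: queue=[H,E,G,C] q_used=0 → run H
t=17: queue=[H,E,G,C] q_used=1 → run H
t=18: queue=[E,G,C,H] q_used=0 → run E
t=19: queue=[G,C,H] q_used=0 → run G
t=20: queue=[G,C,H] q_used=1 → run G
t=21: queue=[C,H,G] q_used=0 → run C
t=22: queue=[C,H,G] q_used=1 → run C
t=23: queue=[H,G] q_used=0 → run H
t=24: queue=[H,G] q_used=1 → run H
t=25: queue=[G,H] q_used=0 → run G
t=26: queue=[H] q_used=0 → run H
t=27: queue=[H] q_used=1 → run H
t=28: queue=[H] q_used=0 → run H
t=29: (idle)
t=30: (idle)
t=31: (idle)
t=32: (idle)
t=33: (idle)
t=34: (idle)

running at tick 18 = E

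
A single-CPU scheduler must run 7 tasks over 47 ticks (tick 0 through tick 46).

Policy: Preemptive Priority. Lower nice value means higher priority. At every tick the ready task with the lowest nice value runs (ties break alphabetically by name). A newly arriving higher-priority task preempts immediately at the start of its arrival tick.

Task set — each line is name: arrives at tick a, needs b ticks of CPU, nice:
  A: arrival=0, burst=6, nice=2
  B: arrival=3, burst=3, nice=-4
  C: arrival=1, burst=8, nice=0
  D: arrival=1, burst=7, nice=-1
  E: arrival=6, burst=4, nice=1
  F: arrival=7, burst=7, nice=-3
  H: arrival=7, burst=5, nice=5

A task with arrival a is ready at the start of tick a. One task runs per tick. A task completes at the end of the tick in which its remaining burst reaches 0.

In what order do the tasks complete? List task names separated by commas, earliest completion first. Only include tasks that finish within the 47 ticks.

completion order = B, F, D, C, E, A, H

t=0: ready={A} → run A
t=1: ready={A,C,D} → run D
t=2: ready={A,C,D} → run D
t=3: ready={A,B,C,D} → run B
t=4: ready={A,B,C,D} → run B
t=5: ready={A,B,C,D} → run B
t=6: ready={A,C,D,E} → run D
t=7: ready={A,C,D,E,F,H} → run F
t=8: ready={A,C,D,E,F,H} → run F
t=9: ready={A,C,D,E,F,H} → run F
t=10: ready={A,C,D,E,F,H} → run F
t=11: ready={A,C,D,E,F,H} → run F
t=12: ready={A,C,D,E,F,H} → run F
t=13: ready={A,C,D,E,F,H} → run F
t=14: ready={A,C,D,E,H} → run D
t=15: ready={A,C,D,E,H} → run D
t=16: ready={A,C,D,E,H} → run D
t=17: ready={A,C,D,E,H} → run D
t=18: ready={A,C,E,H} → run C
t=19: ready={A,C,E,H} → run C
t=20: ready={A,C,E,H} → run C
t=21: ready={A,C,E,H} → run C
t=22: ready={A,C,E,H} → run C
t=23: ready={A,C,E,H} → run C
t=24: ready={A,C,E,H} → run C
t=25: ready={A,C,E,H} → run C
t=26: ready={A,E,H} → run E
t=27: ready={A,E,H} → run E
t=28: ready={A,E,H} → run E
t=29: ready={A,E,H} → run E
t=30: ready={A,H} → run A
t=31: ready={A,H} → run A
t=32: ready={A,H} → run A
t=33: ready={A,H} → run A
t=34: ready={A,H} → run A
t=35: ready={H} → run H
t=36: ready={H} → run H
t=37: ready={H} → run H
t=38: ready={H} → run H
t=39: ready={H} → run H
t=40: (idle)
t=41: (idle)
t=42: (idle)
t=43: (idle)
t=44: (idle)
t=45: (idle)
t=46: (idle)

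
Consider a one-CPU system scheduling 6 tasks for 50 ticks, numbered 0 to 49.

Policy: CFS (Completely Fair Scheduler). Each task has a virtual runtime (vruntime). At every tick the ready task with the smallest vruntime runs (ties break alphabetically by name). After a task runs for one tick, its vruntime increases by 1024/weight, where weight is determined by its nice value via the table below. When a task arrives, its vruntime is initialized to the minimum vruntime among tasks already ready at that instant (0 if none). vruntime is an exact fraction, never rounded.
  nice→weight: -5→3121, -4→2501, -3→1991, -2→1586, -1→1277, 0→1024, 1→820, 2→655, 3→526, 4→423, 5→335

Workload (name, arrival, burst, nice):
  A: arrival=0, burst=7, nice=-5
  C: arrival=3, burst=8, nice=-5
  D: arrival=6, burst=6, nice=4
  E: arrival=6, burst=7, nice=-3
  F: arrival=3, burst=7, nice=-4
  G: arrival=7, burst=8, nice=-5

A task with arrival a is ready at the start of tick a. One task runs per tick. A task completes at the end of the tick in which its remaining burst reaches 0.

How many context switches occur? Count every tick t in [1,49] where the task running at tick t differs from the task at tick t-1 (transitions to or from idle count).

context switches = 36

t=0: vr[A=0] → run A
t=1: vr[A=1024/3121] → run A
t=2: vr[A=2048/3121] → run A
t=3: vr[A=3072/3121 C=3072/3121 F=3072/3121] → run A
t=4: vr[A=4096/3121 C=3072/3121 F=3072/3121] → run C
t=5: vr[A=4096/3121 C=4096/3121 F=3072/3121] → run F
t=6: vr[A=4096/3121 C=4096/3121 D=4096/3121 E=4096/3121 F=10878976/7805621] → run A
t=7: vr[A=5120/3121 C=4096/3121 D=4096/3121 E=4096/3121 F=10878976/7805621 G=4096/3121] → run C
t=8: vr[A=5120/3121 C=5120/3121 D=4096/3121 E=4096/3121 F=10878976/7805621 G=4096/3121] → run D
t=9: vr[A=5120/3121 C=5120/3121 D=4928512/1320183 E=4096/3121 F=10878976/7805621 G=4096/3121] → run E
t=10: vr[A=5120/3121 C=5120/3121 D=4928512/1320183 E=11351040/6213911 F=10878976/7805621 G=4096/3121] → run G
t=11: vr[A=5120/3121 C=5120/3121 D=4928512/1320183 E=11351040/6213911 F=10878976/7805621 G=5120/3121] → run F
t=12: vr[A=5120/3121 C=5120/3121 D=4928512/1320183 E=11351040/6213911 F=14074880/7805621 G=5120/3121] → run A
t=13: vr[A=6144/3121 C=5120/3121 D=4928512/1320183 E=11351040/6213911 F=14074880/7805621 G=5120/3121] → run C
t=14: vr[A=6144/3121 C=6144/3121 D=4928512/1320183 E=11351040/6213911 F=14074880/7805621 G=5120/3121] → run G
t=15: vr[A=6144/3121 C=6144/3121 D=4928512/1320183 E=11351040/6213911 F=14074880/7805621 G=6144/3121] → run F
t=16: vr[A=6144/3121 C=6144/3121 D=4928512/1320183 E=11351040/6213911 F=17270784/7805621 G=6144/3121] → run E
t=17: vr[A=6144/3121 C=6144/3121 D=4928512/1320183 E=14546944/6213911 F=17270784/7805621 G=6144/3121] → run A
t=18: vr[C=6144/3121 D=4928512/1320183 E=14546944/6213911 F=17270784/7805621 G=6144/3121] → run C
t=19: vr[C=7168/3121 D=4928512/1320183 E=14546944/6213911 F=17270784/7805621 G=6144/3121] → run G
t=20: vr[C=7168/3121 D=4928512/1320183 E=14546944/6213911 F=17270784/7805621 G=7168/3121] → run F
t=21: vr[C=7168/3121 D=4928512/1320183 E=14546944/6213911 F=20466688/7805621 G=7168/3121] → run C
t=22: vr[C=8192/3121 D=4928512/1320183 E=14546944/6213911 F=20466688/7805621 G=7168/3121] → run G
t=23: vr[C=8192/3121 D=4928512/1320183 E=14546944/6213911 F=20466688/7805621 G=8192/3121] → run E
t=24: vr[C=8192/3121 D=4928512/1320183 E=17742848/6213911 F=20466688/7805621 G=8192/3121] → run F
t=25: vr[C=8192/3121 D=4928512/1320183 E=17742848/6213911 F=23662592/7805621 G=8192/3121] → run C
t=26: vr[C=9216/3121 D=4928512/1320183 E=17742848/6213911 F=23662592/7805621 G=8192/3121] → run G
t=27: vr[C=9216/3121 D=4928512/1320183 E=17742848/6213911 F=23662592/7805621 G=9216/3121] → run E
t=28: vr[C=9216/3121 D=4928512/1320183 E=20938752/6213911 F=23662592/7805621 G=9216/3121] → run C
t=29: vr[C=10240/3121 D=4928512/1320183 E=20938752/6213911 F=23662592/7805621 G=9216/3121] → run G
t=30: vr[C=10240/3121 D=4928512/1320183 E=20938752/6213911 F=23662592/7805621 G=10240/3121] → run F
t=31: vr[C=10240/3121 D=4928512/1320183 E=20938752/6213911 F=26858496/7805621 G=10240/3121] → run C
t=32: vr[D=4928512/1320183 E=20938752/6213911 F=26858496/7805621 G=10240/3121] → run G
t=33: vr[D=4928512/1320183 E=20938752/6213911 F=26858496/7805621 G=11264/3121] → run E
t=34: vr[D=4928512/1320183 E=24134656/6213911 F=26858496/7805621 G=11264/3121] → run F
t=35: vr[D=4928512/1320183 E=24134656/6213911 G=11264/3121] → run G
t=36: vr[D=4928512/1320183 E=24134656/6213911] → run D
t=37: vr[D=8124416/1320183 E=24134656/6213911] → run E
t=38: vr[D=8124416/1320183 E=27330560/6213911] → run E
t=39: vr[D=8124416/1320183] → run D
t=40: vr[D=3773440/440061] → run D
t=41: vr[D=14516224/1320183] → run D
t=42: vr[D=17712128/1320183] → run D
t=43: (idle)
t=44: (idle)
t=45: (idle)
t=46: (idle)
t=47: (idle)
t=48: (idle)
t=49: (idle)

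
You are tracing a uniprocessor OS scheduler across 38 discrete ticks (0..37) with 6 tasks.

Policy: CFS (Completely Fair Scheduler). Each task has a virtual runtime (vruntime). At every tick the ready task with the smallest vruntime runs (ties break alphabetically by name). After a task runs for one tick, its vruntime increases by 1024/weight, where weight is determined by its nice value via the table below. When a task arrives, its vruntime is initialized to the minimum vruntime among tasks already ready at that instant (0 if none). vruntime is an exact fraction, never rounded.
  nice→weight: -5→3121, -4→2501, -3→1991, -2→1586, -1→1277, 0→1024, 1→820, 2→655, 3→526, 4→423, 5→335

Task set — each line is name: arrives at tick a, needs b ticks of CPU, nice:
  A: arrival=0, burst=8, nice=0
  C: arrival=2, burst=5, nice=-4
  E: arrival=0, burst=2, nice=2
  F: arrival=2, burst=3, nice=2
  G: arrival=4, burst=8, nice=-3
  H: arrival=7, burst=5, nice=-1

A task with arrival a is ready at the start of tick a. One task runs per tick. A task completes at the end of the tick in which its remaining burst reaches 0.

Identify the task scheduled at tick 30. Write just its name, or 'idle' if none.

t=0: vr[A=0 E=0] → run A
t=1: vr[A=1 E=0] → run E
t=2: vr[A=1 C=1 E=1024/655 F=1] → run A
t=3: vr[A=2 C=1 E=1024/655 F=1] → run C
t=4: vr[A=2 C=3525/2501 E=1024/655 F=1 G=1] → run F
t=5: vr[A=2 C=3525/2501 E=1024/655 F=1679/655 G=1] → run G
t=6: vr[A=2 C=3525/2501 E=1024/655 F=1679/655 G=3015/1991] → run C
t=7: vr[A=2 C=4549/2501 E=1024/655 F=1679/655 G=3015/1991 H=3015/1991] → run G
t=8: vr[A=2 C=4549/2501 E=1024/655 F=1679/655 G=4039/1991 H=3015/1991] → run H
t=9: vr[A=2 C=4549/2501 E=1024/655 F=1679/655 G=4039/1991 H=5888939/2542507] → run E
t=10: vr[A=2 C=4549/2501 F=1679/655 G=4039/1991 H=5888939/2542507] → run C
t=11: vr[A=2 C=5573/2501 F=1679/655 G=4039/1991 H=5888939/2542507] → run A
t=12: vr[A=3 C=5573/2501 F=1679/655 G=4039/1991 H=5888939/2542507] → run G
t=13: vr[A=3 C=5573/2501 F=1679/655 G=5063/1991 H=5888939/2542507] → run C
t=14: vr[A=3 C=6597/2501 F=1679/655 G=5063/1991 H=5888939/2542507] → run H
t=15: vr[A=3 C=6597/2501 F=1679/655 G=5063/1991 H=7927723/2542507] → run G
t=16: vr[A=3 C=6597/2501 F=1679/655 G=6087/1991 H=7927723/2542507] → run F
t=17: vr[A=3 C=6597/2501 F=2703/655 G=6087/1991 H=7927723/2542507] → run C
t=18: vr[A=3 F=2703/655 G=6087/1991 H=7927723/2542507] → run A
t=19: vr[A=4 F=2703/655 G=6087/1991 H=7927723/2542507] → run G
t=20: vr[A=4 F=2703/655 G=7111/1991 H=7927723/2542507] → run H
t=21: vr[A=4 F=2703/655 G=7111/1991 H=9966507/2542507] → run G
t=22: vr[A=4 F=2703/655 G=8135/1991 H=9966507/2542507] → run H
t=23: vr[A=4 F=2703/655 G=8135/1991 H=12005291/2542507] → run A
t=24: vr[A=5 F=2703/655 G=8135/1991 H=12005291/2542507] → run G
t=25: vr[A=5 F=2703/655 G=9159/1991 H=12005291/2542507] → run F
t=26: vr[A=5 G=9159/1991 H=12005291/2542507] → run G
t=27: vr[A=5 H=12005291/2542507] → run H
t=28: vr[A=5] → run A
t=29: vr[A=6] → run A
t=30: vr[A=7] → run A
t=31: (idle)
t=32: (idle)
t=33: (idle)
t=34: (idle)
t=35: (idle)
t=36: (idle)
t=37: (idle)

running at tick 30 = A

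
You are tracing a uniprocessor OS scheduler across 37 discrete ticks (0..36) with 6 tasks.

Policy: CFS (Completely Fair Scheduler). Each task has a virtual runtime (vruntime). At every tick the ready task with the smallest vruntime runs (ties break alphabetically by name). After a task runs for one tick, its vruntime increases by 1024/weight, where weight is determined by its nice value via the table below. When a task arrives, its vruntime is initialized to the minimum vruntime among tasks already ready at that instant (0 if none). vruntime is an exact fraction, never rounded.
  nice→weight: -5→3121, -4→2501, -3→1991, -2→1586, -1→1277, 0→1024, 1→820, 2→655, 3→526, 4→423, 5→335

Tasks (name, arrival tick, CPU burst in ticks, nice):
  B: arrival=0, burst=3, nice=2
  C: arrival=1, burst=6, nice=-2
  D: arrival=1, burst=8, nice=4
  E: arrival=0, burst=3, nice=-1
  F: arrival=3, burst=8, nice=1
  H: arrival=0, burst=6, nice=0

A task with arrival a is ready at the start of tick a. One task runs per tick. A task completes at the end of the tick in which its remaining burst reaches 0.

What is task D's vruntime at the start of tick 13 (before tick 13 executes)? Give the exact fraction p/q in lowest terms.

vruntime(D, start of tick 13) = 1024/423

t=0: vr[B=0 E=0 H=0] → run B
t=1: vr[B=1024/655 C=0 D=0 E=0 H=0] → run C
t=2: vr[B=1024/655 C=512/793 D=0 E=0 H=0] → run D
t=3: vr[B=1024/655 C=512/793 D=1024/423 E=0 F=0 H=0] → run E
t=4: vr[B=1024/655 C=512/793 D=1024/423 E=1024/1277 F=0 H=0] → run F
t=5: vr[B=1024/655 C=512/793 D=1024/423 E=1024/1277 F=256/205 H=0] → run H
t=6: vr[B=1024/655 C=512/793 D=1024/423 E=1024/1277 F=256/205 H=1] → run C
t=7: vr[B=1024/655 C=1024/793 D=1024/423 E=1024/1277 F=256/205 H=1] → run E
t=8: vr[B=1024/655 C=1024/793 D=1024/423 E=2048/1277 F=256/205 H=1] → run H
t=9: vr[B=1024/655 C=1024/793 D=1024/423 E=2048/1277 F=256/205 H=2] → run F
t=10: vr[B=1024/655 C=1024/793 D=1024/423 E=2048/1277 F=512/205 H=2] → run C
t=11: vr[B=1024/655 C=1536/793 D=1024/423 E=2048/1277 F=512/205 H=2] → run B
t=12: vr[B=2048/655 C=1536/793 D=1024/423 E=2048/1277 F=512/205 H=2] → run E
t=13: vr[B=2048/655 C=1536/793 D=1024/423 F=512/205 H=2] → run C
t=14: vr[B=2048/655 C=2048/793 D=1024/423 F=512/205 H=2] → run H
t=15: vr[B=2048/655 C=2048/793 D=1024/423 F=512/205 H=3] → run D
t=16: vr[B=2048/655 C=2048/793 D=2048/423 F=512/205 H=3] → run F
t=17: vr[B=2048/655 C=2048/793 D=2048/423 F=768/205 H=3] → run C
t=18: vr[B=2048/655 C=2560/793 D=2048/423 F=768/205 H=3] → run H
t=19: vr[B=2048/655 C=2560/793 D=2048/423 F=768/205 H=4] → run B
t=20: vr[C=2560/793 D=2048/423 F=768/205 H=4] → run C
t=21: vr[D=2048/423 F=768/205 H=4] → run F
t=22: vr[D=2048/423 F=1024/205 H=4] → run H
t=23: vr[D=2048/423 F=1024/205 H=5] → run D
t=24: vr[D=1024/141 F=1024/205 H=5] → run F
t=25: vr[D=1024/141 F=256/41 H=5] → run H
t=26: vr[D=1024/141 F=256/41] → run F
t=27: vr[D=1024/141 F=1536/205] → run D
t=28: vr[D=4096/423 F=1536/205] → run F
t=29: vr[D=4096/423 F=1792/205] → run F
t=30: vr[D=4096/423] → run D
t=31: vr[D=5120/423] → run D
t=32: vr[D=2048/141] → run D
t=33: vr[D=7168/423] → run D
t=34: (idle)
t=35: (idle)
t=36: (idle)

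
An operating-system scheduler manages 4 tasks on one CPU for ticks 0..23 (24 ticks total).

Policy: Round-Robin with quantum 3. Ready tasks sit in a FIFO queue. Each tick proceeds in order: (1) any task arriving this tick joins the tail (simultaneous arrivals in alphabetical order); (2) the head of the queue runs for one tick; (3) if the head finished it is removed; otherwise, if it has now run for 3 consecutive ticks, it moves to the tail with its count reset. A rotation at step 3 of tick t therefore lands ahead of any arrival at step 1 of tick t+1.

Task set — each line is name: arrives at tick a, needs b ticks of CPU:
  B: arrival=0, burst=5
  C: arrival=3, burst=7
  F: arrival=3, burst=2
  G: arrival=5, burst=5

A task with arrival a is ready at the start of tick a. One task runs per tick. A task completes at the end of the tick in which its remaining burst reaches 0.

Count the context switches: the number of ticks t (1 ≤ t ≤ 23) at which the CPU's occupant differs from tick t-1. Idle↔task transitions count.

t=0: queue=[B] q_used=0 → run B
t=1: queue=[B] q_used=1 → run B
t=2: queue=[B] q_used=2 → run B
t=3: queue=[B,C,F] q_used=0 → run B
t=4: queue=[B,C,F] q_used=1 → run B
t=5: queue=[C,F,G] q_used=0 → run C
t=6: queue=[C,F,G] q_used=1 → run C
t=7: queue=[C,F,G] q_used=2 → run C
t=8: queue=[F,G,C] q_used=0 → run F
t=9: queue=[F,G,C] q_used=1 → run F
t=10: queue=[G,C] q_used=0 → run G
t=11: queue=[G,C] q_used=1 → run G
t=12: queue=[G,C] q_used=2 → run G
t=13: queue=[C,G] q_used=0 → run C
t=14: queue=[C,G] q_used=1 → run C
t=15: queue=[C,G] q_used=2 → run C
t=16: queue=[G,C] q_used=0 → run G
t=17: queue=[G,C] q_used=1 → run G
t=18: queue=[C] q_used=0 → run C
t=19: (idle)
t=20: (idle)
t=21: (idle)
t=22: (idle)
t=23: (idle)

context switches = 7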